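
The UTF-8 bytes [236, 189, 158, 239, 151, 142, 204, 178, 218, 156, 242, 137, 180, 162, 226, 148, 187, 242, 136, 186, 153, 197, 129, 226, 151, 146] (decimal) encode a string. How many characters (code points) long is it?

9

Byte at offset 0: 0xEC = 11101100 → 3-byte char (#1). Advance 3.
Byte at offset 3: 0xEF = 11101111 → 3-byte char (#2). Advance 3.
Byte at offset 6: 0xCC = 11001100 → 2-byte char (#3). Advance 2.
Byte at offset 8: 0xDA = 11011010 → 2-byte char (#4). Advance 2.
Byte at offset 10: 0xF2 = 11110010 → 4-byte char (#5). Advance 4.
Byte at offset 14: 0xE2 = 11100010 → 3-byte char (#6). Advance 3.
Byte at offset 17: 0xF2 = 11110010 → 4-byte char (#7). Advance 4.
Byte at offset 21: 0xC5 = 11000101 → 2-byte char (#8). Advance 2.
Byte at offset 23: 0xE2 = 11100010 → 3-byte char (#9). Advance 3.
Reached end at offset 26 after 9 code points.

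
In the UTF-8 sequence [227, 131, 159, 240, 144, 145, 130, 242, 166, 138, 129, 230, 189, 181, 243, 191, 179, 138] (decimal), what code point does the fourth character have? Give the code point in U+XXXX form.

Offset 0: leading byte 0xE3 = 11100011 → 3-byte char #1 = E3 83 9F.
Offset 3: leading byte 0xF0 = 11110000 → 4-byte char #2 = F0 90 91 82.
Offset 7: leading byte 0xF2 = 11110010 → 4-byte char #3 = F2 A6 8A 81.
Offset 11: leading byte 0xE6 = 11100110 → 3-byte char #4 = E6 BD B5.
Leading byte 0xE6 = 11100110 matches 1110xxxx → 3-byte sequence.
Byte 1: 0xE6 = 11100110, payload 0110 (4 bits).
Byte 2: 0xBD = 10111101 (10xxxxxx ✓), payload 111101.
Byte 3: 0xB5 = 10110101 (10xxxxxx ✓), payload 110101.
Concatenate: 0110111101110101 = 0x6F75 (16 bits → U+6F75).

U+6F75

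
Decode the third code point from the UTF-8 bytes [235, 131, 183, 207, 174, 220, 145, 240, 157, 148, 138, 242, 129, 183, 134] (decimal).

U+0711

Offset 0: leading byte 0xEB = 11101011 → 3-byte char #1 = EB 83 B7.
Offset 3: leading byte 0xCF = 11001111 → 2-byte char #2 = CF AE.
Offset 5: leading byte 0xDC = 11011100 → 2-byte char #3 = DC 91.
Leading byte 0xDC = 11011100 matches 110xxxxx → 2-byte sequence.
Byte 1: 0xDC = 11011100, payload 11100 (5 bits).
Byte 2: 0x91 = 10010001 (10xxxxxx ✓), payload 010001.
Concatenate: 11100010001 = 0x711 (11 bits → U+0711).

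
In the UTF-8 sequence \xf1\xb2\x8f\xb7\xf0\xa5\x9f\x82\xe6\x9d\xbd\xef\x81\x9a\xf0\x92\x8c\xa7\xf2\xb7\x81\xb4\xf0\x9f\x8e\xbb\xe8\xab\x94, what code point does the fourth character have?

U+F05A

Offset 0: leading byte 0xF1 = 11110001 → 4-byte char #1 = F1 B2 8F B7.
Offset 4: leading byte 0xF0 = 11110000 → 4-byte char #2 = F0 A5 9F 82.
Offset 8: leading byte 0xE6 = 11100110 → 3-byte char #3 = E6 9D BD.
Offset 11: leading byte 0xEF = 11101111 → 3-byte char #4 = EF 81 9A.
Leading byte 0xEF = 11101111 matches 1110xxxx → 3-byte sequence.
Byte 1: 0xEF = 11101111, payload 1111 (4 bits).
Byte 2: 0x81 = 10000001 (10xxxxxx ✓), payload 000001.
Byte 3: 0x9A = 10011010 (10xxxxxx ✓), payload 011010.
Concatenate: 1111000001011010 = 0xF05A (16 bits → U+F05A).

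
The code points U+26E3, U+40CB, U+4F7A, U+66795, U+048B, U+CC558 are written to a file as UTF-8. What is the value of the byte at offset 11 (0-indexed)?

U+26E3 → 3-byte form E2 9B A3 at offsets 0–2.
U+40CB → 3-byte form E4 83 8B at offsets 3–5.
U+4F7A → 3-byte form E4 BD BA at offsets 6–8.
U+66795 → 4-byte form F1 A6 9E 95 at offsets 9–12.
Offset 11 falls in char 4's range; it's byte 3 of F1 A6 9E 95 = 0x9E.

0x9E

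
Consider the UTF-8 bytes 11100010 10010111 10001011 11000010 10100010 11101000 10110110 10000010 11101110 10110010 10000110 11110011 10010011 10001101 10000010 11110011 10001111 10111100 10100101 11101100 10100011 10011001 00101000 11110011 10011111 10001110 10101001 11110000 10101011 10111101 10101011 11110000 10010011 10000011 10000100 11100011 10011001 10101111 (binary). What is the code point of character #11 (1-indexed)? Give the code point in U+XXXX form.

U+130C4

Offset 0: leading byte 0xE2 = 11100010 → 3-byte char #1 = E2 97 8B.
Offset 3: leading byte 0xC2 = 11000010 → 2-byte char #2 = C2 A2.
Offset 5: leading byte 0xE8 = 11101000 → 3-byte char #3 = E8 B6 82.
Offset 8: leading byte 0xEE = 11101110 → 3-byte char #4 = EE B2 86.
Offset 11: leading byte 0xF3 = 11110011 → 4-byte char #5 = F3 93 8D 82.
Offset 15: leading byte 0xF3 = 11110011 → 4-byte char #6 = F3 8F BC A5.
Offset 19: leading byte 0xEC = 11101100 → 3-byte char #7 = EC A3 99.
Offset 22: leading byte 0x28 = 00101000 → 1-byte char #8 = 28.
Offset 23: leading byte 0xF3 = 11110011 → 4-byte char #9 = F3 9F 8E A9.
Offset 27: leading byte 0xF0 = 11110000 → 4-byte char #10 = F0 AB BD AB.
Offset 31: leading byte 0xF0 = 11110000 → 4-byte char #11 = F0 93 83 84.
Leading byte 0xF0 = 11110000 matches 11110xxx → 4-byte sequence.
Byte 1: 0xF0 = 11110000, payload 000 (3 bits).
Byte 2: 0x93 = 10010011 (10xxxxxx ✓), payload 010011.
Byte 3: 0x83 = 10000011 (10xxxxxx ✓), payload 000011.
Byte 4: 0x84 = 10000100 (10xxxxxx ✓), payload 000100.
Concatenate: 000010011000011000100 = 0x130C4 (21 bits → U+130C4).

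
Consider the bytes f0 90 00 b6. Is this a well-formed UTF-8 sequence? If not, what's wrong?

invalid (non-continuation byte where continuation expected)

Leading byte 0xF0 = 11110000 → 4-byte form.
Byte 3 is 0x00 = 00000000, which is not 10xxxxxx — expected a continuation byte.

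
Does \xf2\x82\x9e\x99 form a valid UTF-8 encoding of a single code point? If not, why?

Leading byte 0xF2 = 11110010 → 4-byte form.
Continuation bytes 0x82=10000010, 0x9E=10011110, 0x99=10011001 all match 10xxxxxx.
Decoded value 0x82799 is ≥ 0x10000 (shortest form) and not a surrogate.

valid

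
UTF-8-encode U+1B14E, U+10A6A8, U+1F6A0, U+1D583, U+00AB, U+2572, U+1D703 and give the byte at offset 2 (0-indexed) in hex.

0x85

U+1B14E → 4-byte form F0 9B 85 8E at offsets 0–3.
Offset 2 falls in char 1's range; it's byte 3 of F0 9B 85 8E = 0x85.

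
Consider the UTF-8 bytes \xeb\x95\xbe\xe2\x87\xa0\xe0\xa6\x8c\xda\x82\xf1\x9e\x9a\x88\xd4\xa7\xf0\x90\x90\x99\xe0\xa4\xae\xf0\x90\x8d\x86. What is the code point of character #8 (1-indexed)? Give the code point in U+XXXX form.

Offset 0: leading byte 0xEB = 11101011 → 3-byte char #1 = EB 95 BE.
Offset 3: leading byte 0xE2 = 11100010 → 3-byte char #2 = E2 87 A0.
Offset 6: leading byte 0xE0 = 11100000 → 3-byte char #3 = E0 A6 8C.
Offset 9: leading byte 0xDA = 11011010 → 2-byte char #4 = DA 82.
Offset 11: leading byte 0xF1 = 11110001 → 4-byte char #5 = F1 9E 9A 88.
Offset 15: leading byte 0xD4 = 11010100 → 2-byte char #6 = D4 A7.
Offset 17: leading byte 0xF0 = 11110000 → 4-byte char #7 = F0 90 90 99.
Offset 21: leading byte 0xE0 = 11100000 → 3-byte char #8 = E0 A4 AE.
Leading byte 0xE0 = 11100000 matches 1110xxxx → 3-byte sequence.
Byte 1: 0xE0 = 11100000, payload 0000 (4 bits).
Byte 2: 0xA4 = 10100100 (10xxxxxx ✓), payload 100100.
Byte 3: 0xAE = 10101110 (10xxxxxx ✓), payload 101110.
Concatenate: 0000100100101110 = 0x92E (16 bits → U+092E).

U+092E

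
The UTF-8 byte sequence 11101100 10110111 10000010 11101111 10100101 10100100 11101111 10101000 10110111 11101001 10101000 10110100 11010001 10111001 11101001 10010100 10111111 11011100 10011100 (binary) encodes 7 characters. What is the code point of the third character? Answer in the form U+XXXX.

U+FA37

Offset 0: leading byte 0xEC = 11101100 → 3-byte char #1 = EC B7 82.
Offset 3: leading byte 0xEF = 11101111 → 3-byte char #2 = EF A5 A4.
Offset 6: leading byte 0xEF = 11101111 → 3-byte char #3 = EF A8 B7.
Leading byte 0xEF = 11101111 matches 1110xxxx → 3-byte sequence.
Byte 1: 0xEF = 11101111, payload 1111 (4 bits).
Byte 2: 0xA8 = 10101000 (10xxxxxx ✓), payload 101000.
Byte 3: 0xB7 = 10110111 (10xxxxxx ✓), payload 110111.
Concatenate: 1111101000110111 = 0xFA37 (16 bits → U+FA37).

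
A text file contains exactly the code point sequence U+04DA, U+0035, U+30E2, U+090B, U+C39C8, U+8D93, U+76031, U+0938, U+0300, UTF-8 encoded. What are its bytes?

D3 9A 35 E3 83 A2 E0 A4 8B F3 83 A7 88 E8 B6 93 F1 B6 80 B1 E0 A4 B8 CC 80

U+04DA: 2-byte form → D3 9A.
U+0035: 1-byte form → 35.
U+30E2: 3-byte form → E3 83 A2.
U+090B: 3-byte form → E0 A4 8B.
U+C39C8: 4-byte form → F3 83 A7 88.
U+8D93: 3-byte form → E8 B6 93.
U+76031: 4-byte form → F1 B6 80 B1.
U+0938: 3-byte form → E0 A4 B8.
U+0300: 2-byte form → CC 80.
Concatenated (25 bytes): D3 9A 35 E3 83 A2 E0 A4 8B F3 83 A7 88 E8 B6 93 F1 B6 80 B1 E0 A4 B8 CC 80.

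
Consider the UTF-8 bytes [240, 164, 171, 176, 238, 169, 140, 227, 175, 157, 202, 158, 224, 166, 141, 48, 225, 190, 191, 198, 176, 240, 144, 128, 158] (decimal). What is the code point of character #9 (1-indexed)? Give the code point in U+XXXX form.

U+1001E

Offset 0: leading byte 0xF0 = 11110000 → 4-byte char #1 = F0 A4 AB B0.
Offset 4: leading byte 0xEE = 11101110 → 3-byte char #2 = EE A9 8C.
Offset 7: leading byte 0xE3 = 11100011 → 3-byte char #3 = E3 AF 9D.
Offset 10: leading byte 0xCA = 11001010 → 2-byte char #4 = CA 9E.
Offset 12: leading byte 0xE0 = 11100000 → 3-byte char #5 = E0 A6 8D.
Offset 15: leading byte 0x30 = 00110000 → 1-byte char #6 = 30.
Offset 16: leading byte 0xE1 = 11100001 → 3-byte char #7 = E1 BE BF.
Offset 19: leading byte 0xC6 = 11000110 → 2-byte char #8 = C6 B0.
Offset 21: leading byte 0xF0 = 11110000 → 4-byte char #9 = F0 90 80 9E.
Leading byte 0xF0 = 11110000 matches 11110xxx → 4-byte sequence.
Byte 1: 0xF0 = 11110000, payload 000 (3 bits).
Byte 2: 0x90 = 10010000 (10xxxxxx ✓), payload 010000.
Byte 3: 0x80 = 10000000 (10xxxxxx ✓), payload 000000.
Byte 4: 0x9E = 10011110 (10xxxxxx ✓), payload 011110.
Concatenate: 000010000000000011110 = 0x1001E (21 bits → U+1001E).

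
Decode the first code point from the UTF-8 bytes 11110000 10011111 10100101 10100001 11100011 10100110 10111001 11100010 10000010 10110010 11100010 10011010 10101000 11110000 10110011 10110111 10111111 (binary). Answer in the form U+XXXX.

Offset 0: leading byte 0xF0 = 11110000 → 4-byte char #1 = F0 9F A5 A1.
Leading byte 0xF0 = 11110000 matches 11110xxx → 4-byte sequence.
Byte 1: 0xF0 = 11110000, payload 000 (3 bits).
Byte 2: 0x9F = 10011111 (10xxxxxx ✓), payload 011111.
Byte 3: 0xA5 = 10100101 (10xxxxxx ✓), payload 100101.
Byte 4: 0xA1 = 10100001 (10xxxxxx ✓), payload 100001.
Concatenate: 000011111100101100001 = 0x1F961 (21 bits → U+1F961).

U+1F961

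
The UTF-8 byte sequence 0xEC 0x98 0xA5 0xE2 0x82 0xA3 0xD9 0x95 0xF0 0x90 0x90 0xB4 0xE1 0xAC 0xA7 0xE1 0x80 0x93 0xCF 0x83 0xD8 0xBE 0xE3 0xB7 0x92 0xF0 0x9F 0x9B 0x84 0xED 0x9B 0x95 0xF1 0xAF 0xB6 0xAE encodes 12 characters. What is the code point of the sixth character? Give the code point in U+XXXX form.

Offset 0: leading byte 0xEC = 11101100 → 3-byte char #1 = EC 98 A5.
Offset 3: leading byte 0xE2 = 11100010 → 3-byte char #2 = E2 82 A3.
Offset 6: leading byte 0xD9 = 11011001 → 2-byte char #3 = D9 95.
Offset 8: leading byte 0xF0 = 11110000 → 4-byte char #4 = F0 90 90 B4.
Offset 12: leading byte 0xE1 = 11100001 → 3-byte char #5 = E1 AC A7.
Offset 15: leading byte 0xE1 = 11100001 → 3-byte char #6 = E1 80 93.
Leading byte 0xE1 = 11100001 matches 1110xxxx → 3-byte sequence.
Byte 1: 0xE1 = 11100001, payload 0001 (4 bits).
Byte 2: 0x80 = 10000000 (10xxxxxx ✓), payload 000000.
Byte 3: 0x93 = 10010011 (10xxxxxx ✓), payload 010011.
Concatenate: 0001000000010011 = 0x1013 (16 bits → U+1013).

U+1013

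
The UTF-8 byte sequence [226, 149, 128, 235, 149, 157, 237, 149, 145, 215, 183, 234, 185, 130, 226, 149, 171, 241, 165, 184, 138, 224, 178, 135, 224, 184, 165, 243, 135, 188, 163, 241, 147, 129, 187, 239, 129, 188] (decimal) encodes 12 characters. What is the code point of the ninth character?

Offset 0: leading byte 0xE2 = 11100010 → 3-byte char #1 = E2 95 80.
Offset 3: leading byte 0xEB = 11101011 → 3-byte char #2 = EB 95 9D.
Offset 6: leading byte 0xED = 11101101 → 3-byte char #3 = ED 95 91.
Offset 9: leading byte 0xD7 = 11010111 → 2-byte char #4 = D7 B7.
Offset 11: leading byte 0xEA = 11101010 → 3-byte char #5 = EA B9 82.
Offset 14: leading byte 0xE2 = 11100010 → 3-byte char #6 = E2 95 AB.
Offset 17: leading byte 0xF1 = 11110001 → 4-byte char #7 = F1 A5 B8 8A.
Offset 21: leading byte 0xE0 = 11100000 → 3-byte char #8 = E0 B2 87.
Offset 24: leading byte 0xE0 = 11100000 → 3-byte char #9 = E0 B8 A5.
Leading byte 0xE0 = 11100000 matches 1110xxxx → 3-byte sequence.
Byte 1: 0xE0 = 11100000, payload 0000 (4 bits).
Byte 2: 0xB8 = 10111000 (10xxxxxx ✓), payload 111000.
Byte 3: 0xA5 = 10100101 (10xxxxxx ✓), payload 100101.
Concatenate: 0000111000100101 = 0xE25 (16 bits → U+0E25).

U+0E25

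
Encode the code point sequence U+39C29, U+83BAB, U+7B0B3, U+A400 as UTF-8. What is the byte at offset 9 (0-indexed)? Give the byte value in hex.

0xBB

U+39C29 → 4-byte form F0 B9 B0 A9 at offsets 0–3.
U+83BAB → 4-byte form F2 83 AE AB at offsets 4–7.
U+7B0B3 → 4-byte form F1 BB 82 B3 at offsets 8–11.
Offset 9 falls in char 3's range; it's byte 2 of F1 BB 82 B3 = 0xBB.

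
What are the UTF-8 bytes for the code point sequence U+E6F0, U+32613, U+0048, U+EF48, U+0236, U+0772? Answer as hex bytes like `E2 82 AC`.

EE 9B B0 F0 B2 98 93 48 EE BD 88 C8 B6 DD B2

U+E6F0: 3-byte form → EE 9B B0.
U+32613: 4-byte form → F0 B2 98 93.
U+0048: 1-byte form → 48.
U+EF48: 3-byte form → EE BD 88.
U+0236: 2-byte form → C8 B6.
U+0772: 2-byte form → DD B2.
Concatenated (15 bytes): EE 9B B0 F0 B2 98 93 48 EE BD 88 C8 B6 DD B2.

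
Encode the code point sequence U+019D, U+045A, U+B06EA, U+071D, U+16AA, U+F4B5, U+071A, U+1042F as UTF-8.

C6 9D D1 9A F2 B0 9B AA DC 9D E1 9A AA EF 92 B5 DC 9A F0 90 90 AF

U+019D: 2-byte form → C6 9D.
U+045A: 2-byte form → D1 9A.
U+B06EA: 4-byte form → F2 B0 9B AA.
U+071D: 2-byte form → DC 9D.
U+16AA: 3-byte form → E1 9A AA.
U+F4B5: 3-byte form → EF 92 B5.
U+071A: 2-byte form → DC 9A.
U+1042F: 4-byte form → F0 90 90 AF.
Concatenated (22 bytes): C6 9D D1 9A F2 B0 9B AA DC 9D E1 9A AA EF 92 B5 DC 9A F0 90 90 AF.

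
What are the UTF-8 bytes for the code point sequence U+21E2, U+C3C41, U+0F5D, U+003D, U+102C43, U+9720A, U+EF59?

E2 87 A2 F3 83 B1 81 E0 BD 9D 3D F4 82 B1 83 F2 97 88 8A EE BD 99

U+21E2: 3-byte form → E2 87 A2.
U+C3C41: 4-byte form → F3 83 B1 81.
U+0F5D: 3-byte form → E0 BD 9D.
U+003D: 1-byte form → 3D.
U+102C43: 4-byte form → F4 82 B1 83.
U+9720A: 4-byte form → F2 97 88 8A.
U+EF59: 3-byte form → EE BD 99.
Concatenated (22 bytes): E2 87 A2 F3 83 B1 81 E0 BD 9D 3D F4 82 B1 83 F2 97 88 8A EE BD 99.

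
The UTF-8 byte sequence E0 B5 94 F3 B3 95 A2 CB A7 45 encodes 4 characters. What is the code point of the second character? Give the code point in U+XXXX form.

U+F3562

Offset 0: leading byte 0xE0 = 11100000 → 3-byte char #1 = E0 B5 94.
Offset 3: leading byte 0xF3 = 11110011 → 4-byte char #2 = F3 B3 95 A2.
Leading byte 0xF3 = 11110011 matches 11110xxx → 4-byte sequence.
Byte 1: 0xF3 = 11110011, payload 011 (3 bits).
Byte 2: 0xB3 = 10110011 (10xxxxxx ✓), payload 110011.
Byte 3: 0x95 = 10010101 (10xxxxxx ✓), payload 010101.
Byte 4: 0xA2 = 10100010 (10xxxxxx ✓), payload 100010.
Concatenate: 011110011010101100010 = 0xF3562 (21 bits → U+F3562).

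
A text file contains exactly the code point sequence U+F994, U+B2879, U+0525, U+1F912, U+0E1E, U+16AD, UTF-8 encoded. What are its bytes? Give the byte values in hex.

U+F994: 3-byte form → EF A6 94.
U+B2879: 4-byte form → F2 B2 A1 B9.
U+0525: 2-byte form → D4 A5.
U+1F912: 4-byte form → F0 9F A4 92.
U+0E1E: 3-byte form → E0 B8 9E.
U+16AD: 3-byte form → E1 9A AD.
Concatenated (19 bytes): EF A6 94 F2 B2 A1 B9 D4 A5 F0 9F A4 92 E0 B8 9E E1 9A AD.

EF A6 94 F2 B2 A1 B9 D4 A5 F0 9F A4 92 E0 B8 9E E1 9A AD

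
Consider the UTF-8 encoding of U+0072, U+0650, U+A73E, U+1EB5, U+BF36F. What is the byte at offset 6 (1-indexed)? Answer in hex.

1-indexed offset 6 is 0-indexed offset 5.
U+0072 → 1-byte form 72 at offsets 0–0.
U+0650 → 2-byte form D9 90 at offsets 1–2.
U+A73E → 3-byte form EA 9C BE at offsets 3–5.
Offset 5 falls in char 3's range; it's byte 3 of EA 9C BE = 0xBE.

0xBE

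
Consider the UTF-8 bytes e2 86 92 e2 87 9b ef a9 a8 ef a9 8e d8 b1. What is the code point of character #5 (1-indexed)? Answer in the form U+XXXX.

Offset 0: leading byte 0xE2 = 11100010 → 3-byte char #1 = E2 86 92.
Offset 3: leading byte 0xE2 = 11100010 → 3-byte char #2 = E2 87 9B.
Offset 6: leading byte 0xEF = 11101111 → 3-byte char #3 = EF A9 A8.
Offset 9: leading byte 0xEF = 11101111 → 3-byte char #4 = EF A9 8E.
Offset 12: leading byte 0xD8 = 11011000 → 2-byte char #5 = D8 B1.
Leading byte 0xD8 = 11011000 matches 110xxxxx → 2-byte sequence.
Byte 1: 0xD8 = 11011000, payload 11000 (5 bits).
Byte 2: 0xB1 = 10110001 (10xxxxxx ✓), payload 110001.
Concatenate: 11000110001 = 0x631 (11 bits → U+0631).

U+0631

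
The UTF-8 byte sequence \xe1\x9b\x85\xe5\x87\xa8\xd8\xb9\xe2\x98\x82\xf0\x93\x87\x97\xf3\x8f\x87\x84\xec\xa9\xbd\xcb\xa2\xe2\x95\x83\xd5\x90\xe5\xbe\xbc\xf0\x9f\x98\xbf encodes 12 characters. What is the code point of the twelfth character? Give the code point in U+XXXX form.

Offset 0: leading byte 0xE1 = 11100001 → 3-byte char #1 = E1 9B 85.
Offset 3: leading byte 0xE5 = 11100101 → 3-byte char #2 = E5 87 A8.
Offset 6: leading byte 0xD8 = 11011000 → 2-byte char #3 = D8 B9.
Offset 8: leading byte 0xE2 = 11100010 → 3-byte char #4 = E2 98 82.
Offset 11: leading byte 0xF0 = 11110000 → 4-byte char #5 = F0 93 87 97.
Offset 15: leading byte 0xF3 = 11110011 → 4-byte char #6 = F3 8F 87 84.
Offset 19: leading byte 0xEC = 11101100 → 3-byte char #7 = EC A9 BD.
Offset 22: leading byte 0xCB = 11001011 → 2-byte char #8 = CB A2.
Offset 24: leading byte 0xE2 = 11100010 → 3-byte char #9 = E2 95 83.
Offset 27: leading byte 0xD5 = 11010101 → 2-byte char #10 = D5 90.
Offset 29: leading byte 0xE5 = 11100101 → 3-byte char #11 = E5 BE BC.
Offset 32: leading byte 0xF0 = 11110000 → 4-byte char #12 = F0 9F 98 BF.
Leading byte 0xF0 = 11110000 matches 11110xxx → 4-byte sequence.
Byte 1: 0xF0 = 11110000, payload 000 (3 bits).
Byte 2: 0x9F = 10011111 (10xxxxxx ✓), payload 011111.
Byte 3: 0x98 = 10011000 (10xxxxxx ✓), payload 011000.
Byte 4: 0xBF = 10111111 (10xxxxxx ✓), payload 111111.
Concatenate: 000011111011000111111 = 0x1F63F (21 bits → U+1F63F).

U+1F63F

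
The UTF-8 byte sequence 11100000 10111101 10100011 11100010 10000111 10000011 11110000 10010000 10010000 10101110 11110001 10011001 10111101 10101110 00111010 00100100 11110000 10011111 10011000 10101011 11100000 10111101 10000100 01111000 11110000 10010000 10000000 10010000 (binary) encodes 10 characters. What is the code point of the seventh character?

Offset 0: leading byte 0xE0 = 11100000 → 3-byte char #1 = E0 BD A3.
Offset 3: leading byte 0xE2 = 11100010 → 3-byte char #2 = E2 87 83.
Offset 6: leading byte 0xF0 = 11110000 → 4-byte char #3 = F0 90 90 AE.
Offset 10: leading byte 0xF1 = 11110001 → 4-byte char #4 = F1 99 BD AE.
Offset 14: leading byte 0x3A = 00111010 → 1-byte char #5 = 3A.
Offset 15: leading byte 0x24 = 00100100 → 1-byte char #6 = 24.
Offset 16: leading byte 0xF0 = 11110000 → 4-byte char #7 = F0 9F 98 AB.
Leading byte 0xF0 = 11110000 matches 11110xxx → 4-byte sequence.
Byte 1: 0xF0 = 11110000, payload 000 (3 bits).
Byte 2: 0x9F = 10011111 (10xxxxxx ✓), payload 011111.
Byte 3: 0x98 = 10011000 (10xxxxxx ✓), payload 011000.
Byte 4: 0xAB = 10101011 (10xxxxxx ✓), payload 101011.
Concatenate: 000011111011000101011 = 0x1F62B (21 bits → U+1F62B).

U+1F62B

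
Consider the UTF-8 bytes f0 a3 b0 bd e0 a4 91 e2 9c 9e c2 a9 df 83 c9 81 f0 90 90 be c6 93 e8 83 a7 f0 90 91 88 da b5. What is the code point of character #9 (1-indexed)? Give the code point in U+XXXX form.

U+80E7

Offset 0: leading byte 0xF0 = 11110000 → 4-byte char #1 = F0 A3 B0 BD.
Offset 4: leading byte 0xE0 = 11100000 → 3-byte char #2 = E0 A4 91.
Offset 7: leading byte 0xE2 = 11100010 → 3-byte char #3 = E2 9C 9E.
Offset 10: leading byte 0xC2 = 11000010 → 2-byte char #4 = C2 A9.
Offset 12: leading byte 0xDF = 11011111 → 2-byte char #5 = DF 83.
Offset 14: leading byte 0xC9 = 11001001 → 2-byte char #6 = C9 81.
Offset 16: leading byte 0xF0 = 11110000 → 4-byte char #7 = F0 90 90 BE.
Offset 20: leading byte 0xC6 = 11000110 → 2-byte char #8 = C6 93.
Offset 22: leading byte 0xE8 = 11101000 → 3-byte char #9 = E8 83 A7.
Leading byte 0xE8 = 11101000 matches 1110xxxx → 3-byte sequence.
Byte 1: 0xE8 = 11101000, payload 1000 (4 bits).
Byte 2: 0x83 = 10000011 (10xxxxxx ✓), payload 000011.
Byte 3: 0xA7 = 10100111 (10xxxxxx ✓), payload 100111.
Concatenate: 1000000011100111 = 0x80E7 (16 bits → U+80E7).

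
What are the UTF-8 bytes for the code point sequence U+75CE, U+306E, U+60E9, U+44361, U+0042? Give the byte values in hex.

E7 97 8E E3 81 AE E6 83 A9 F1 84 8D A1 42

U+75CE: 3-byte form → E7 97 8E.
U+306E: 3-byte form → E3 81 AE.
U+60E9: 3-byte form → E6 83 A9.
U+44361: 4-byte form → F1 84 8D A1.
U+0042: 1-byte form → 42.
Concatenated (14 bytes): E7 97 8E E3 81 AE E6 83 A9 F1 84 8D A1 42.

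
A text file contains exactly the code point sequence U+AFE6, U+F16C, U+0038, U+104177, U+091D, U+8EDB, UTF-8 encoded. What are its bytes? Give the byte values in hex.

U+AFE6: 3-byte form → EA BF A6.
U+F16C: 3-byte form → EF 85 AC.
U+0038: 1-byte form → 38.
U+104177: 4-byte form → F4 84 85 B7.
U+091D: 3-byte form → E0 A4 9D.
U+8EDB: 3-byte form → E8 BB 9B.
Concatenated (17 bytes): EA BF A6 EF 85 AC 38 F4 84 85 B7 E0 A4 9D E8 BB 9B.

EA BF A6 EF 85 AC 38 F4 84 85 B7 E0 A4 9D E8 BB 9B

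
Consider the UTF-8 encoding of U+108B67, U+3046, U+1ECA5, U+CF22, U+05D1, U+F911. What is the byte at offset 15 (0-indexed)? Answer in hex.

U+108B67 → 4-byte form F4 88 AD A7 at offsets 0–3.
U+3046 → 3-byte form E3 81 86 at offsets 4–6.
U+1ECA5 → 4-byte form F0 9E B2 A5 at offsets 7–10.
U+CF22 → 3-byte form EC BC A2 at offsets 11–13.
U+05D1 → 2-byte form D7 91 at offsets 14–15.
Offset 15 falls in char 5's range; it's byte 2 of D7 91 = 0x91.

0x91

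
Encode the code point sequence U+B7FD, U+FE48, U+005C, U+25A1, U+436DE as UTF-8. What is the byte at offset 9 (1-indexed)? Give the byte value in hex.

1-indexed offset 9 is 0-indexed offset 8.
U+B7FD → 3-byte form EB 9F BD at offsets 0–2.
U+FE48 → 3-byte form EF B9 88 at offsets 3–5.
U+005C → 1-byte form 5C at offsets 6–6.
U+25A1 → 3-byte form E2 96 A1 at offsets 7–9.
Offset 8 falls in char 4's range; it's byte 2 of E2 96 A1 = 0x96.

0x96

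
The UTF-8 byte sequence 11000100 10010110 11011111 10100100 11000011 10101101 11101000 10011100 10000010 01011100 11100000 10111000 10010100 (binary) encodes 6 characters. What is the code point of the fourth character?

U+8702

Offset 0: leading byte 0xC4 = 11000100 → 2-byte char #1 = C4 96.
Offset 2: leading byte 0xDF = 11011111 → 2-byte char #2 = DF A4.
Offset 4: leading byte 0xC3 = 11000011 → 2-byte char #3 = C3 AD.
Offset 6: leading byte 0xE8 = 11101000 → 3-byte char #4 = E8 9C 82.
Leading byte 0xE8 = 11101000 matches 1110xxxx → 3-byte sequence.
Byte 1: 0xE8 = 11101000, payload 1000 (4 bits).
Byte 2: 0x9C = 10011100 (10xxxxxx ✓), payload 011100.
Byte 3: 0x82 = 10000010 (10xxxxxx ✓), payload 000010.
Concatenate: 1000011100000010 = 0x8702 (16 bits → U+8702).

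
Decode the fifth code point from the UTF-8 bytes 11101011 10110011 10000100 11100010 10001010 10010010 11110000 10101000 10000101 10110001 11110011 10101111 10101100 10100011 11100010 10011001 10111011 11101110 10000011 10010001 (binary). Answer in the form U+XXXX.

U+267B

Offset 0: leading byte 0xEB = 11101011 → 3-byte char #1 = EB B3 84.
Offset 3: leading byte 0xE2 = 11100010 → 3-byte char #2 = E2 8A 92.
Offset 6: leading byte 0xF0 = 11110000 → 4-byte char #3 = F0 A8 85 B1.
Offset 10: leading byte 0xF3 = 11110011 → 4-byte char #4 = F3 AF AC A3.
Offset 14: leading byte 0xE2 = 11100010 → 3-byte char #5 = E2 99 BB.
Leading byte 0xE2 = 11100010 matches 1110xxxx → 3-byte sequence.
Byte 1: 0xE2 = 11100010, payload 0010 (4 bits).
Byte 2: 0x99 = 10011001 (10xxxxxx ✓), payload 011001.
Byte 3: 0xBB = 10111011 (10xxxxxx ✓), payload 111011.
Concatenate: 0010011001111011 = 0x267B (16 bits → U+267B).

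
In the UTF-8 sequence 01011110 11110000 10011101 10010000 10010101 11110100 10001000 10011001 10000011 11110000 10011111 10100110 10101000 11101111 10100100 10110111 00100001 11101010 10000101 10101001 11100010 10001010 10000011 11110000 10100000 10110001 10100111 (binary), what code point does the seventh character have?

Offset 0: leading byte 0x5E = 01011110 → 1-byte char #1 = 5E.
Offset 1: leading byte 0xF0 = 11110000 → 4-byte char #2 = F0 9D 90 95.
Offset 5: leading byte 0xF4 = 11110100 → 4-byte char #3 = F4 88 99 83.
Offset 9: leading byte 0xF0 = 11110000 → 4-byte char #4 = F0 9F A6 A8.
Offset 13: leading byte 0xEF = 11101111 → 3-byte char #5 = EF A4 B7.
Offset 16: leading byte 0x21 = 00100001 → 1-byte char #6 = 21.
Offset 17: leading byte 0xEA = 11101010 → 3-byte char #7 = EA 85 A9.
Leading byte 0xEA = 11101010 matches 1110xxxx → 3-byte sequence.
Byte 1: 0xEA = 11101010, payload 1010 (4 bits).
Byte 2: 0x85 = 10000101 (10xxxxxx ✓), payload 000101.
Byte 3: 0xA9 = 10101001 (10xxxxxx ✓), payload 101001.
Concatenate: 1010000101101001 = 0xA169 (16 bits → U+A169).

U+A169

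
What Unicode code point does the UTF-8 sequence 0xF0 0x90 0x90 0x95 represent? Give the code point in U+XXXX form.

Leading byte 0xF0 = 11110000 matches 11110xxx → 4-byte sequence.
Byte 1: 0xF0 = 11110000, payload 000 (3 bits).
Byte 2: 0x90 = 10010000 (10xxxxxx ✓), payload 010000.
Byte 3: 0x90 = 10010000 (10xxxxxx ✓), payload 010000.
Byte 4: 0x95 = 10010101 (10xxxxxx ✓), payload 010101.
Concatenate: 000010000010000010101 = 0x10415 (21 bits → U+10415).

U+10415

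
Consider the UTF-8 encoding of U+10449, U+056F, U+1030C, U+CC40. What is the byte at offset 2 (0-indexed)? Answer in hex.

0x91

U+10449 → 4-byte form F0 90 91 89 at offsets 0–3.
Offset 2 falls in char 1's range; it's byte 3 of F0 90 91 89 = 0x91.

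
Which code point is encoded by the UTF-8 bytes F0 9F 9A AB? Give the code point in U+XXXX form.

U+1F6AB

Leading byte 0xF0 = 11110000 matches 11110xxx → 4-byte sequence.
Byte 1: 0xF0 = 11110000, payload 000 (3 bits).
Byte 2: 0x9F = 10011111 (10xxxxxx ✓), payload 011111.
Byte 3: 0x9A = 10011010 (10xxxxxx ✓), payload 011010.
Byte 4: 0xAB = 10101011 (10xxxxxx ✓), payload 101011.
Concatenate: 000011111011010101011 = 0x1F6AB (21 bits → U+1F6AB).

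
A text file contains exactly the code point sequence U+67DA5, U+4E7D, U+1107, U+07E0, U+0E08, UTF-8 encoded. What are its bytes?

F1 A7 B6 A5 E4 B9 BD E1 84 87 DF A0 E0 B8 88

U+67DA5: 4-byte form → F1 A7 B6 A5.
U+4E7D: 3-byte form → E4 B9 BD.
U+1107: 3-byte form → E1 84 87.
U+07E0: 2-byte form → DF A0.
U+0E08: 3-byte form → E0 B8 88.
Concatenated (15 bytes): F1 A7 B6 A5 E4 B9 BD E1 84 87 DF A0 E0 B8 88.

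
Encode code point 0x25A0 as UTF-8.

E2 96 A0

U+25A0 = 0x25A0 = 9632 decimal. In range U+0800–U+FFFF → 3-byte form: 1110xxxx 10xxxxxx 10xxxxxx.
Binary (16 bits): 0010010110100000.
Split 4+6+6: 0010 | 010110 | 100000.
Byte 1: 11100010 = 0xE2.
Byte 2: 10010110 = 0x96.
Byte 3: 10100000 = 0xA0.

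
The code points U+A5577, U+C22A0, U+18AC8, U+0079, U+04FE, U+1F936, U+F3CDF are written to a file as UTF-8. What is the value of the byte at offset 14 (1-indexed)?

0xD3

1-indexed offset 14 is 0-indexed offset 13.
U+A5577 → 4-byte form F2 A5 95 B7 at offsets 0–3.
U+C22A0 → 4-byte form F3 82 8A A0 at offsets 4–7.
U+18AC8 → 4-byte form F0 98 AB 88 at offsets 8–11.
U+0079 → 1-byte form 79 at offsets 12–12.
U+04FE → 2-byte form D3 BE at offsets 13–14.
Offset 13 falls in char 5's range; it's byte 1 of D3 BE = 0xD3.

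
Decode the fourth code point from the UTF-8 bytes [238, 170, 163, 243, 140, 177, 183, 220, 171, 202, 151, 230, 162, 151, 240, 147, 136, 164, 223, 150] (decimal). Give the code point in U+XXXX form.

U+0297

Offset 0: leading byte 0xEE = 11101110 → 3-byte char #1 = EE AA A3.
Offset 3: leading byte 0xF3 = 11110011 → 4-byte char #2 = F3 8C B1 B7.
Offset 7: leading byte 0xDC = 11011100 → 2-byte char #3 = DC AB.
Offset 9: leading byte 0xCA = 11001010 → 2-byte char #4 = CA 97.
Leading byte 0xCA = 11001010 matches 110xxxxx → 2-byte sequence.
Byte 1: 0xCA = 11001010, payload 01010 (5 bits).
Byte 2: 0x97 = 10010111 (10xxxxxx ✓), payload 010111.
Concatenate: 01010010111 = 0x297 (11 bits → U+0297).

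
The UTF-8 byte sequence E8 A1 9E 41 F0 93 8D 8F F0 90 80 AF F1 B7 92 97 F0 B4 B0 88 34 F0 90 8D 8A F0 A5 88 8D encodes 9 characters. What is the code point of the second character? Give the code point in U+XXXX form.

U+0041

Offset 0: leading byte 0xE8 = 11101000 → 3-byte char #1 = E8 A1 9E.
Offset 3: leading byte 0x41 = 01000001 → 1-byte char #2 = 41.
Leading byte 0x41 = 01000001 matches 0xxxxxxx → 1-byte sequence.
Byte 1: 0x41 = 01000001, payload 1000001 (7 bits).
Concatenate: 1000001 = 0x41 (7 bits → U+0041).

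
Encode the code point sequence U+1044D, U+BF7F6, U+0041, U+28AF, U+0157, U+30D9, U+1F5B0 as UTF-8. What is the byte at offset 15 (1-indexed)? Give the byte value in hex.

0xE3

1-indexed offset 15 is 0-indexed offset 14.
U+1044D → 4-byte form F0 90 91 8D at offsets 0–3.
U+BF7F6 → 4-byte form F2 BF 9F B6 at offsets 4–7.
U+0041 → 1-byte form 41 at offsets 8–8.
U+28AF → 3-byte form E2 A2 AF at offsets 9–11.
U+0157 → 2-byte form C5 97 at offsets 12–13.
U+30D9 → 3-byte form E3 83 99 at offsets 14–16.
Offset 14 falls in char 6's range; it's byte 1 of E3 83 99 = 0xE3.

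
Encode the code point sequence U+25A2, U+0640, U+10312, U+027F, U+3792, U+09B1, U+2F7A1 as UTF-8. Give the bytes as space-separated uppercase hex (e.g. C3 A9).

E2 96 A2 D9 80 F0 90 8C 92 C9 BF E3 9E 92 E0 A6 B1 F0 AF 9E A1

U+25A2: 3-byte form → E2 96 A2.
U+0640: 2-byte form → D9 80.
U+10312: 4-byte form → F0 90 8C 92.
U+027F: 2-byte form → C9 BF.
U+3792: 3-byte form → E3 9E 92.
U+09B1: 3-byte form → E0 A6 B1.
U+2F7A1: 4-byte form → F0 AF 9E A1.
Concatenated (21 bytes): E2 96 A2 D9 80 F0 90 8C 92 C9 BF E3 9E 92 E0 A6 B1 F0 AF 9E A1.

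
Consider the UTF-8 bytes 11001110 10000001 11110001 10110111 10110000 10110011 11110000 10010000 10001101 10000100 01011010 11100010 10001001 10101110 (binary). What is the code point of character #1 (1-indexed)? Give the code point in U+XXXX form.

U+0381

Offset 0: leading byte 0xCE = 11001110 → 2-byte char #1 = CE 81.
Leading byte 0xCE = 11001110 matches 110xxxxx → 2-byte sequence.
Byte 1: 0xCE = 11001110, payload 01110 (5 bits).
Byte 2: 0x81 = 10000001 (10xxxxxx ✓), payload 000001.
Concatenate: 01110000001 = 0x381 (11 bits → U+0381).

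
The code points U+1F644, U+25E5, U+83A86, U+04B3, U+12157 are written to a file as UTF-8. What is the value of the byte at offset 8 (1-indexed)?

1-indexed offset 8 is 0-indexed offset 7.
U+1F644 → 4-byte form F0 9F 99 84 at offsets 0–3.
U+25E5 → 3-byte form E2 97 A5 at offsets 4–6.
U+83A86 → 4-byte form F2 83 AA 86 at offsets 7–10.
Offset 7 falls in char 3's range; it's byte 1 of F2 83 AA 86 = 0xF2.

0xF2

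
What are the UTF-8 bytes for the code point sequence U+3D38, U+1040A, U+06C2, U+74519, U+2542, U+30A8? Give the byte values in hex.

U+3D38: 3-byte form → E3 B4 B8.
U+1040A: 4-byte form → F0 90 90 8A.
U+06C2: 2-byte form → DB 82.
U+74519: 4-byte form → F1 B4 94 99.
U+2542: 3-byte form → E2 95 82.
U+30A8: 3-byte form → E3 82 A8.
Concatenated (19 bytes): E3 B4 B8 F0 90 90 8A DB 82 F1 B4 94 99 E2 95 82 E3 82 A8.

E3 B4 B8 F0 90 90 8A DB 82 F1 B4 94 99 E2 95 82 E3 82 A8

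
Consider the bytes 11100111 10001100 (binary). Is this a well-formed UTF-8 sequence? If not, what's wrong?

Leading byte 0xE7 = 11100111 → 3-byte form, but only 2 bytes are present.

invalid (sequence truncated)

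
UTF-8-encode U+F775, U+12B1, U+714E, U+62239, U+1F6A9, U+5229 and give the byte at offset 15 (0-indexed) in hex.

U+F775 → 3-byte form EF 9D B5 at offsets 0–2.
U+12B1 → 3-byte form E1 8A B1 at offsets 3–5.
U+714E → 3-byte form E7 85 8E at offsets 6–8.
U+62239 → 4-byte form F1 A2 88 B9 at offsets 9–12.
U+1F6A9 → 4-byte form F0 9F 9A A9 at offsets 13–16.
Offset 15 falls in char 5's range; it's byte 3 of F0 9F 9A A9 = 0x9A.

0x9A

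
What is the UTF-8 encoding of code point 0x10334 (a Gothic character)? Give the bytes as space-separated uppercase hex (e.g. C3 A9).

U+10334 = 0x10334 = 66356 decimal. In range U+10000–U+10FFFF → 4-byte form: 11110xxx 10xxxxxx 10xxxxxx 10xxxxxx.
Binary (21 bits): 000010000001100110100.
Split 3+6+6+6: 000 | 010000 | 001100 | 110100.
Byte 1: 11110000 = 0xF0.
Byte 2: 10010000 = 0x90.
Byte 3: 10001100 = 0x8C.
Byte 4: 10110100 = 0xB4.

F0 90 8C B4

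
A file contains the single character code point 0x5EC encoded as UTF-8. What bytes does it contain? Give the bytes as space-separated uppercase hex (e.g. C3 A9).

D7 AC

U+05EC = 0x5EC = 1516 decimal. In range U+0080–U+07FF → 2-byte form: 110xxxxx 10xxxxxx.
Binary (11 bits): 10111101100.
Split 5+6: 10111 | 101100.
Byte 1: 11010111 = 0xD7.
Byte 2: 10101100 = 0xAC.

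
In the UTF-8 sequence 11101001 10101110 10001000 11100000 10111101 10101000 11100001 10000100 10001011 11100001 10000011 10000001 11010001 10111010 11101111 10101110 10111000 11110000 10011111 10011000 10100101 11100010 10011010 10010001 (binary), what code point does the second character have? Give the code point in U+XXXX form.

Offset 0: leading byte 0xE9 = 11101001 → 3-byte char #1 = E9 AE 88.
Offset 3: leading byte 0xE0 = 11100000 → 3-byte char #2 = E0 BD A8.
Leading byte 0xE0 = 11100000 matches 1110xxxx → 3-byte sequence.
Byte 1: 0xE0 = 11100000, payload 0000 (4 bits).
Byte 2: 0xBD = 10111101 (10xxxxxx ✓), payload 111101.
Byte 3: 0xA8 = 10101000 (10xxxxxx ✓), payload 101000.
Concatenate: 0000111101101000 = 0xF68 (16 bits → U+0F68).

U+0F68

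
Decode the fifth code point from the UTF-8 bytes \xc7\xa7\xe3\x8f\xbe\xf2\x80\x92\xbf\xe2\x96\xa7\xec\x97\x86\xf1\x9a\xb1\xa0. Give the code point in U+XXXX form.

U+C5C6

Offset 0: leading byte 0xC7 = 11000111 → 2-byte char #1 = C7 A7.
Offset 2: leading byte 0xE3 = 11100011 → 3-byte char #2 = E3 8F BE.
Offset 5: leading byte 0xF2 = 11110010 → 4-byte char #3 = F2 80 92 BF.
Offset 9: leading byte 0xE2 = 11100010 → 3-byte char #4 = E2 96 A7.
Offset 12: leading byte 0xEC = 11101100 → 3-byte char #5 = EC 97 86.
Leading byte 0xEC = 11101100 matches 1110xxxx → 3-byte sequence.
Byte 1: 0xEC = 11101100, payload 1100 (4 bits).
Byte 2: 0x97 = 10010111 (10xxxxxx ✓), payload 010111.
Byte 3: 0x86 = 10000110 (10xxxxxx ✓), payload 000110.
Concatenate: 1100010111000110 = 0xC5C6 (16 bits → U+C5C6).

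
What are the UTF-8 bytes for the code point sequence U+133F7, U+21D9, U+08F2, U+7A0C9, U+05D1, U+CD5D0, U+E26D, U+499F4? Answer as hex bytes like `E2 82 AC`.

F0 93 8F B7 E2 87 99 E0 A3 B2 F1 BA 83 89 D7 91 F3 8D 97 90 EE 89 AD F1 89 A7 B4

U+133F7: 4-byte form → F0 93 8F B7.
U+21D9: 3-byte form → E2 87 99.
U+08F2: 3-byte form → E0 A3 B2.
U+7A0C9: 4-byte form → F1 BA 83 89.
U+05D1: 2-byte form → D7 91.
U+CD5D0: 4-byte form → F3 8D 97 90.
U+E26D: 3-byte form → EE 89 AD.
U+499F4: 4-byte form → F1 89 A7 B4.
Concatenated (27 bytes): F0 93 8F B7 E2 87 99 E0 A3 B2 F1 BA 83 89 D7 91 F3 8D 97 90 EE 89 AD F1 89 A7 B4.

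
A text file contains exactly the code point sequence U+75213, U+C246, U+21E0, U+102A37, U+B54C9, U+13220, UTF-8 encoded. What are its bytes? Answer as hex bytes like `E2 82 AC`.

F1 B5 88 93 EC 89 86 E2 87 A0 F4 82 A8 B7 F2 B5 93 89 F0 93 88 A0

U+75213: 4-byte form → F1 B5 88 93.
U+C246: 3-byte form → EC 89 86.
U+21E0: 3-byte form → E2 87 A0.
U+102A37: 4-byte form → F4 82 A8 B7.
U+B54C9: 4-byte form → F2 B5 93 89.
U+13220: 4-byte form → F0 93 88 A0.
Concatenated (22 bytes): F1 B5 88 93 EC 89 86 E2 87 A0 F4 82 A8 B7 F2 B5 93 89 F0 93 88 A0.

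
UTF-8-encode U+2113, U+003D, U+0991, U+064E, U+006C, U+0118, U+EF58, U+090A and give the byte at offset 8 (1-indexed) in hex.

0xD9

1-indexed offset 8 is 0-indexed offset 7.
U+2113 → 3-byte form E2 84 93 at offsets 0–2.
U+003D → 1-byte form 3D at offsets 3–3.
U+0991 → 3-byte form E0 A6 91 at offsets 4–6.
U+064E → 2-byte form D9 8E at offsets 7–8.
Offset 7 falls in char 4's range; it's byte 1 of D9 8E = 0xD9.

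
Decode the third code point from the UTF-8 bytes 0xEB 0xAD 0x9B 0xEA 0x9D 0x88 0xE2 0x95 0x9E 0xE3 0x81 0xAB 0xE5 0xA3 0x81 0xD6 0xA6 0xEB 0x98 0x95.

U+255E

Offset 0: leading byte 0xEB = 11101011 → 3-byte char #1 = EB AD 9B.
Offset 3: leading byte 0xEA = 11101010 → 3-byte char #2 = EA 9D 88.
Offset 6: leading byte 0xE2 = 11100010 → 3-byte char #3 = E2 95 9E.
Leading byte 0xE2 = 11100010 matches 1110xxxx → 3-byte sequence.
Byte 1: 0xE2 = 11100010, payload 0010 (4 bits).
Byte 2: 0x95 = 10010101 (10xxxxxx ✓), payload 010101.
Byte 3: 0x9E = 10011110 (10xxxxxx ✓), payload 011110.
Concatenate: 0010010101011110 = 0x255E (16 bits → U+255E).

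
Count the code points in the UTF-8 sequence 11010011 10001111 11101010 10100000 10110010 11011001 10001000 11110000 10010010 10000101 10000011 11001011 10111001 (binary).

5

Byte at offset 0: 0xD3 = 11010011 → 2-byte char (#1). Advance 2.
Byte at offset 2: 0xEA = 11101010 → 3-byte char (#2). Advance 3.
Byte at offset 5: 0xD9 = 11011001 → 2-byte char (#3). Advance 2.
Byte at offset 7: 0xF0 = 11110000 → 4-byte char (#4). Advance 4.
Byte at offset 11: 0xCB = 11001011 → 2-byte char (#5). Advance 2.
Reached end at offset 13 after 5 code points.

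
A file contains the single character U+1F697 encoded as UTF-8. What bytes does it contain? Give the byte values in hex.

U+1F697 = 0x1F697 = 128663 decimal. In range U+10000–U+10FFFF → 4-byte form: 11110xxx 10xxxxxx 10xxxxxx 10xxxxxx.
Binary (21 bits): 000011111011010010111.
Split 3+6+6+6: 000 | 011111 | 011010 | 010111.
Byte 1: 11110000 = 0xF0.
Byte 2: 10011111 = 0x9F.
Byte 3: 10011010 = 0x9A.
Byte 4: 10010111 = 0x97.

F0 9F 9A 97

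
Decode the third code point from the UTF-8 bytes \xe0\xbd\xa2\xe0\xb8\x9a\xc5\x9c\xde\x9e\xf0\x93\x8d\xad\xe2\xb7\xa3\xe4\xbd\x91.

Offset 0: leading byte 0xE0 = 11100000 → 3-byte char #1 = E0 BD A2.
Offset 3: leading byte 0xE0 = 11100000 → 3-byte char #2 = E0 B8 9A.
Offset 6: leading byte 0xC5 = 11000101 → 2-byte char #3 = C5 9C.
Leading byte 0xC5 = 11000101 matches 110xxxxx → 2-byte sequence.
Byte 1: 0xC5 = 11000101, payload 00101 (5 bits).
Byte 2: 0x9C = 10011100 (10xxxxxx ✓), payload 011100.
Concatenate: 00101011100 = 0x15C (11 bits → U+015C).

U+015C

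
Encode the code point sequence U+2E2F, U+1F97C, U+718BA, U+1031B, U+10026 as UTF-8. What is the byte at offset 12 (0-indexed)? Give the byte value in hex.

U+2E2F → 3-byte form E2 B8 AF at offsets 0–2.
U+1F97C → 4-byte form F0 9F A5 BC at offsets 3–6.
U+718BA → 4-byte form F1 B1 A2 BA at offsets 7–10.
U+1031B → 4-byte form F0 90 8C 9B at offsets 11–14.
Offset 12 falls in char 4's range; it's byte 2 of F0 90 8C 9B = 0x90.

0x90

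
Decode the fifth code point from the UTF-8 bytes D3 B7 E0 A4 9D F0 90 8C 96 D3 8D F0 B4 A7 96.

Offset 0: leading byte 0xD3 = 11010011 → 2-byte char #1 = D3 B7.
Offset 2: leading byte 0xE0 = 11100000 → 3-byte char #2 = E0 A4 9D.
Offset 5: leading byte 0xF0 = 11110000 → 4-byte char #3 = F0 90 8C 96.
Offset 9: leading byte 0xD3 = 11010011 → 2-byte char #4 = D3 8D.
Offset 11: leading byte 0xF0 = 11110000 → 4-byte char #5 = F0 B4 A7 96.
Leading byte 0xF0 = 11110000 matches 11110xxx → 4-byte sequence.
Byte 1: 0xF0 = 11110000, payload 000 (3 bits).
Byte 2: 0xB4 = 10110100 (10xxxxxx ✓), payload 110100.
Byte 3: 0xA7 = 10100111 (10xxxxxx ✓), payload 100111.
Byte 4: 0x96 = 10010110 (10xxxxxx ✓), payload 010110.
Concatenate: 000110100100111010110 = 0x349D6 (21 bits → U+349D6).

U+349D6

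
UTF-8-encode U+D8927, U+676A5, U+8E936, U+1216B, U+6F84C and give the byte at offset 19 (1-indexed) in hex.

0xA1

1-indexed offset 19 is 0-indexed offset 18.
U+D8927 → 4-byte form F3 98 A4 A7 at offsets 0–3.
U+676A5 → 4-byte form F1 A7 9A A5 at offsets 4–7.
U+8E936 → 4-byte form F2 8E A4 B6 at offsets 8–11.
U+1216B → 4-byte form F0 92 85 AB at offsets 12–15.
U+6F84C → 4-byte form F1 AF A1 8C at offsets 16–19.
Offset 18 falls in char 5's range; it's byte 3 of F1 AF A1 8C = 0xA1.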